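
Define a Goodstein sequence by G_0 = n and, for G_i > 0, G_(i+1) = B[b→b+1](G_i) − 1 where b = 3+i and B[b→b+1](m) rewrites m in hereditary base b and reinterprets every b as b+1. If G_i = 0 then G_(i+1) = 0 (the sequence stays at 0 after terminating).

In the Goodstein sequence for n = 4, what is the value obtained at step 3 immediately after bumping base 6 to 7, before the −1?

3

(0) 4|_3 = 3 + 1 ↦ 4 + 1|_4 = 5 ⇒ 4
(1) 4|_4 = 4 ↦ 5|_5 = 5 ⇒ 4
(2) 4|_5 = 4 ↦ 4|_6 = 4 ⇒ 3
(3) 3|_6 = 3 ↦ 3|_7 = 3 ⇒ 2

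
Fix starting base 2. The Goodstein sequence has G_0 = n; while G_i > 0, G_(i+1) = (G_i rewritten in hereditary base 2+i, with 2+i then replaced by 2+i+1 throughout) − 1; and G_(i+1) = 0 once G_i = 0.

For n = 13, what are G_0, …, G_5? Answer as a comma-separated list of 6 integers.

(0) 13|_2 = 2^(2 + 1) + 2^2 + 1 ↦ 3^(3 + 1) + 3^3 + 1|_3 = 109 ⇒ 108
(1) 108|_3 = 3^(3 + 1) + 3^3 ↦ 4^(4 + 1) + 4^4|_4 = 1280 ⇒ 1279
(2) 1279|_4 = 4^(4 + 1) + 3·4^3 + 3·4^2 + 3·4 + 3 ↦ 5^(5 + 1) + 3·5^3 + 3·5^2 + 3·5 + 3|_5 = 16093 ⇒ 16092
(3) 16092|_5 = 5^(5 + 1) + 3·5^3 + 3·5^2 + 3·5 + 2 ↦ 6^(6 + 1) + 3·6^3 + 3·6^2 + 3·6 + 2|_6 = 280712 ⇒ 280711
(4) 280711|_6 = 6^(6 + 1) + 3·6^3 + 3·6^2 + 3·6 + 1 ↦ 7^(7 + 1) + 3·7^3 + 3·7^2 + 3·7 + 1|_7 = 5765999 ⇒ 5765998

13, 108, 1279, 16092, 280711, 5765998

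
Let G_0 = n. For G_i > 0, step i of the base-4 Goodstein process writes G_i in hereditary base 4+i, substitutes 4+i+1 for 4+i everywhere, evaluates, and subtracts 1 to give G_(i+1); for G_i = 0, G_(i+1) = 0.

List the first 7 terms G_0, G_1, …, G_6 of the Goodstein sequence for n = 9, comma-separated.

G_0 = 9. HB_4(9) = 2·4 + 1. Bump = 11. G_1 = 10.
G_1 = 10. HB_5(10) = 2·5. Bump = 12. G_2 = 11.
G_2 = 11. HB_6(11) = 6 + 5. Bump = 12. G_3 = 11.
G_3 = 11. HB_7(11) = 7 + 4. Bump = 12. G_4 = 11.
G_4 = 11. HB_8(11) = 8 + 3. Bump = 12. G_5 = 11.
G_5 = 11. HB_9(11) = 9 + 2. Bump = 12. G_6 = 11.

9, 10, 11, 11, 11, 11, 11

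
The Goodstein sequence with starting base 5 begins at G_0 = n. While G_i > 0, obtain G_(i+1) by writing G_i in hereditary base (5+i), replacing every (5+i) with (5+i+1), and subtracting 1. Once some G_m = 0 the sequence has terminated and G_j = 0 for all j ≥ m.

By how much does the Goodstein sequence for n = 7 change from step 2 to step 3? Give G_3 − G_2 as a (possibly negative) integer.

base 5: 7 = 5 + 2; at 6: 6 + 2 = 8; next = 7
base 6: 7 = 6 + 1; at 7: 7 + 1 = 8; next = 7
base 7: 7 = 7; at 8: 8 = 8; next = 7

0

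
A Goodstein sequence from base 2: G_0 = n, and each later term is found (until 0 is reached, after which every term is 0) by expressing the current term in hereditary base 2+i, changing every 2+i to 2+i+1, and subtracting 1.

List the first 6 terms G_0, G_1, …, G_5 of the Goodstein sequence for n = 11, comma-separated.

11, 84, 1027, 15627, 279937, 5764801

i=0: 11 = 2^(2 + 1) + 2 + 1 (b=2); 2→3: 3^(3 + 1) + 3 + 1 = 85; 85−1 = 84
i=1: 84 = 3^(3 + 1) + 3 (b=3); 3→4: 4^(4 + 1) + 4 = 1028; 1028−1 = 1027
i=2: 1027 = 4^(4 + 1) + 3 (b=4); 4→5: 5^(5 + 1) + 3 = 15628; 15628−1 = 15627
i=3: 15627 = 5^(5 + 1) + 2 (b=5); 5→6: 6^(6 + 1) + 2 = 279938; 279938−1 = 279937
i=4: 279937 = 6^(6 + 1) + 1 (b=6); 6→7: 7^(7 + 1) + 1 = 5764802; 5764802−1 = 5764801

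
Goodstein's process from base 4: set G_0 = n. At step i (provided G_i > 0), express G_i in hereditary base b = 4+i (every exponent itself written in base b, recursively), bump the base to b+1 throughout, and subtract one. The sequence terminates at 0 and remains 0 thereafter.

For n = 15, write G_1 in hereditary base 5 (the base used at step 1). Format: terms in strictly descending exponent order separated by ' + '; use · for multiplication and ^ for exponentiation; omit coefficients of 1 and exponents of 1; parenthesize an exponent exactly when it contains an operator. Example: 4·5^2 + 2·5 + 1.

G_0 = 15. HB_4(15) = 3·4 + 3. Bump = 18. G_1 = 17.
G_1 = 17. HB_5(17) = 3·5 + 2. Bump = 20. G_2 = 19.

3·5 + 2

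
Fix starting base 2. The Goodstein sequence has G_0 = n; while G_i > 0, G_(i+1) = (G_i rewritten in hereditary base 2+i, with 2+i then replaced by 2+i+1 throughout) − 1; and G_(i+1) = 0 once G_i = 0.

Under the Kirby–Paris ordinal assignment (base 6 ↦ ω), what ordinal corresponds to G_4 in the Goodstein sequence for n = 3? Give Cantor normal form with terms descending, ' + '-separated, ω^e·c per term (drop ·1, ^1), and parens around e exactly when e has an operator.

1

G_0=3  [base 2] 2 + 1  →[2↦3]→  3 + 1 = 4  −1 ⇒ G_1=3
G_1=3  [base 3] 3  →[3↦4]→  4 = 4  −1 ⇒ G_2=3
G_2=3  [base 4] 3  →[4↦5]→  3 = 3  −1 ⇒ G_3=2
G_3=2  [base 5] 2  →[5↦6]→  2 = 2  −1 ⇒ G_4=1
G_4=1  [base 6] 1  →[6↦7]→  1 = 1  −1 ⇒ G_5=0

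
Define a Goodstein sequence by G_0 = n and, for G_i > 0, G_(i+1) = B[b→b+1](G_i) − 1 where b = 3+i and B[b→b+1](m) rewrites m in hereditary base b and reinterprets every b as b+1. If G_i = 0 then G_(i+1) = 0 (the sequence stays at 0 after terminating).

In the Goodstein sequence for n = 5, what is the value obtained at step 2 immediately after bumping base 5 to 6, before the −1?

6

[0] 5 ≡ 3 + 2 (base 3). Lift 4: 6. −1: 5.
[1] 5 ≡ 4 + 1 (base 4). Lift 5: 6. −1: 5.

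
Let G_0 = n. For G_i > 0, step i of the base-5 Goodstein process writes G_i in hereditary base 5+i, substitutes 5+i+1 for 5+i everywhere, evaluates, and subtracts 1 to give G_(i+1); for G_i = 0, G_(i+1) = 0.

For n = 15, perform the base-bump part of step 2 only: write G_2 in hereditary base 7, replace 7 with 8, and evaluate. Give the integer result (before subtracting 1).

20

base 5: 15 = 3·5; at 6: 3·6 = 18; next = 17
base 6: 17 = 2·6 + 5; at 7: 2·7 + 5 = 19; next = 18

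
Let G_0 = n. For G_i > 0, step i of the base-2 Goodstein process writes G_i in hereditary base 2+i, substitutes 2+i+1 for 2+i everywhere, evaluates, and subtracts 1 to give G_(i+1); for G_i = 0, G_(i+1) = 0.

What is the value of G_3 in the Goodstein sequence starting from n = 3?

2

3 —HB2→ 2 + 1 —bump→ 3 + 1 = 4 —(−1)→ 3
3 —HB3→ 3 —bump→ 4 = 4 —(−1)→ 3
3 —HB4→ 3 —bump→ 3 = 3 —(−1)→ 2
2 —HB5→ 2 —bump→ 2 = 2 —(−1)→ 1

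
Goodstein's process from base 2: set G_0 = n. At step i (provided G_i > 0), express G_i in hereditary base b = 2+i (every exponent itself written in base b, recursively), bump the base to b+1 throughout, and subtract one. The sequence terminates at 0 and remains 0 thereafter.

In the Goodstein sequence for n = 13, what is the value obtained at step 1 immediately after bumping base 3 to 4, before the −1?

13 —HB2→ 2^(2 + 1) + 2^2 + 1 —bump→ 3^(3 + 1) + 3^3 + 1 = 109 —(−1)→ 108
108 —HB3→ 3^(3 + 1) + 3^3 —bump→ 4^(4 + 1) + 4^4 = 1280 —(−1)→ 1279

1280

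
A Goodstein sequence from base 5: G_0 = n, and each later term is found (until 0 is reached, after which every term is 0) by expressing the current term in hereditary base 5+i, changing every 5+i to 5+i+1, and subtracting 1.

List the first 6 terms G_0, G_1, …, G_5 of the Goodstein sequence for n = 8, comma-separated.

[0] 8 ≡ 5 + 3 (base 5). Lift 6: 9. −1: 8.
[1] 8 ≡ 6 + 2 (base 6). Lift 7: 9. −1: 8.
[2] 8 ≡ 7 + 1 (base 7). Lift 8: 9. −1: 8.
[3] 8 ≡ 8 (base 8). Lift 9: 9. −1: 8.
[4] 8 ≡ 8 (base 9). Lift 10: 8. −1: 7.

8, 8, 8, 8, 8, 7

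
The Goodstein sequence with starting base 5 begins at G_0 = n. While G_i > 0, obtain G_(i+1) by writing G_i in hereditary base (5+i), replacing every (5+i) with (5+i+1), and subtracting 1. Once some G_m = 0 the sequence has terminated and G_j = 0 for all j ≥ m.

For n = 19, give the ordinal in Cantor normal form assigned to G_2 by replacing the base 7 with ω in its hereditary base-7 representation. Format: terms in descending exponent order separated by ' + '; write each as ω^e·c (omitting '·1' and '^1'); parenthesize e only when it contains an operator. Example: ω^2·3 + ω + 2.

i=0: 19 = 3·5 + 4 (b=5); 5→6: 3·6 + 4 = 22; 22−1 = 21
i=1: 21 = 3·6 + 3 (b=6); 6→7: 3·7 + 3 = 24; 24−1 = 23
i=2: 23 = 3·7 + 2 (b=7); 7→8: 3·8 + 2 = 26; 26−1 = 25

ω·3 + 2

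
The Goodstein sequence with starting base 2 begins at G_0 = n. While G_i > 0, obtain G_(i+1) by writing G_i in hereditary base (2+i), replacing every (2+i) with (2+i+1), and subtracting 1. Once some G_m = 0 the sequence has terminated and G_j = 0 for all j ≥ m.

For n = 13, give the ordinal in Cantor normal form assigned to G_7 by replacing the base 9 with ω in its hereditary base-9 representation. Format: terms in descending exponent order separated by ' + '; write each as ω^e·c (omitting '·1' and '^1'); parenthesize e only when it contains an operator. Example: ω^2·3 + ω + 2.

ω^(ω + 1) + ω^3·3 + ω^2·3 + ω·2 + 6

i=0: 13 = 2^(2 + 1) + 2^2 + 1 (b=2); 2→3: 3^(3 + 1) + 3^3 + 1 = 109; 109−1 = 108
i=1: 108 = 3^(3 + 1) + 3^3 (b=3); 3→4: 4^(4 + 1) + 4^4 = 1280; 1280−1 = 1279
i=2: 1279 = 4^(4 + 1) + 3·4^3 + 3·4^2 + 3·4 + 3 (b=4); 4→5: 5^(5 + 1) + 3·5^3 + 3·5^2 + 3·5 + 3 = 16093; 16093−1 = 16092
i=3: 16092 = 5^(5 + 1) + 3·5^3 + 3·5^2 + 3·5 + 2 (b=5); 5→6: 6^(6 + 1) + 3·6^3 + 3·6^2 + 3·6 + 2 = 280712; 280712−1 = 280711
i=4: 280711 = 6^(6 + 1) + 3·6^3 + 3·6^2 + 3·6 + 1 (b=6); 6→7: 7^(7 + 1) + 3·7^3 + 3·7^2 + 3·7 + 1 = 5765999; 5765999−1 = 5765998
i=5: 5765998 = 7^(7 + 1) + 3·7^3 + 3·7^2 + 3·7 (b=7); 7→8: 8^(8 + 1) + 3·8^3 + 3·8^2 + 3·8 = 134219480; 134219480−1 = 134219479
i=6: 134219479 = 8^(8 + 1) + 3·8^3 + 3·8^2 + 2·8 + 7 (b=8); 8→9: 9^(9 + 1) + 3·9^3 + 3·9^2 + 2·9 + 7 = 3486786856; 3486786856−1 = 3486786855
i=7: 3486786855 = 9^(9 + 1) + 3·9^3 + 3·9^2 + 2·9 + 6 (b=9); 9→10: 10^(10 + 1) + 3·10^3 + 3·10^2 + 2·10 + 6 = 100000003326; 100000003326−1 = 100000003325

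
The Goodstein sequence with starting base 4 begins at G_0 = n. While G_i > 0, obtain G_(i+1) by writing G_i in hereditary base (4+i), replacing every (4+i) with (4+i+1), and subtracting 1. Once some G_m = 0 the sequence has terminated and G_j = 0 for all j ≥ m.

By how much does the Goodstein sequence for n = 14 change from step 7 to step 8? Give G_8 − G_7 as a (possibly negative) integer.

1

i=0: 14 = 3·4 + 2 (b=4); 4→5: 3·5 + 2 = 17; 17−1 = 16
i=1: 16 = 3·5 + 1 (b=5); 5→6: 3·6 + 1 = 19; 19−1 = 18
i=2: 18 = 3·6 (b=6); 6→7: 3·7 = 21; 21−1 = 20
i=3: 20 = 2·7 + 6 (b=7); 7→8: 2·8 + 6 = 22; 22−1 = 21
i=4: 21 = 2·8 + 5 (b=8); 8→9: 2·9 + 5 = 23; 23−1 = 22
i=5: 22 = 2·9 + 4 (b=9); 9→10: 2·10 + 4 = 24; 24−1 = 23
i=6: 23 = 2·10 + 3 (b=10); 10→11: 2·11 + 3 = 25; 25−1 = 24
i=7: 24 = 2·11 + 2 (b=11); 11→12: 2·12 + 2 = 26; 26−1 = 25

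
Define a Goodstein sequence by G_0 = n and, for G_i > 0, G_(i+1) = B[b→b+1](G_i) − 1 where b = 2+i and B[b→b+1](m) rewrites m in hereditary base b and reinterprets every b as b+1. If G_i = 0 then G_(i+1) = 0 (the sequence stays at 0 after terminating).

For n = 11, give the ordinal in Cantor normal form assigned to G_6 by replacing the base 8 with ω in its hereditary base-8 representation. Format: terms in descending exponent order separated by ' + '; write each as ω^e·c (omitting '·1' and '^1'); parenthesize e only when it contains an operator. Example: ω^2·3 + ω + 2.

G_0 = 11. HB_2(11) = 2^(2 + 1) + 2 + 1. Bump = 85. G_1 = 84.
G_1 = 84. HB_3(84) = 3^(3 + 1) + 3. Bump = 1028. G_2 = 1027.
G_2 = 1027. HB_4(1027) = 4^(4 + 1) + 3. Bump = 15628. G_3 = 15627.
G_3 = 15627. HB_5(15627) = 5^(5 + 1) + 2. Bump = 279938. G_4 = 279937.
G_4 = 279937. HB_6(279937) = 6^(6 + 1) + 1. Bump = 5764802. G_5 = 5764801.
G_5 = 5764801. HB_7(5764801) = 7^(7 + 1). Bump = 134217728. G_6 = 134217727.
G_6 = 134217727. HB_8(134217727) = 7·8^8 + 7·8^7 + 7·8^6 + 7·8^5 + 7·8^4 + 7·8^3 + 7·8^2 + 7·8 + 7. Bump = 2749609303. G_7 = 2749609302.

ω^ω·7 + ω^7·7 + ω^6·7 + ω^5·7 + ω^4·7 + ω^3·7 + ω^2·7 + ω·7 + 7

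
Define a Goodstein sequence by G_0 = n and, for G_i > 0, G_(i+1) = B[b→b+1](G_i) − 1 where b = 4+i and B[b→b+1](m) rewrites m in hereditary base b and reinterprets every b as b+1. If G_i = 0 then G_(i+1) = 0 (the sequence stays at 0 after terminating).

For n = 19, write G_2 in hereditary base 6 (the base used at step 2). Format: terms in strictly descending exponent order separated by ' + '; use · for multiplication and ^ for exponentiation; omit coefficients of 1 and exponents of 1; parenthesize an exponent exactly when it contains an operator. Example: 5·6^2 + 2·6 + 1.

[0] 19 ≡ 4^2 + 3 (base 4). Lift 5: 28. −1: 27.
[1] 27 ≡ 5^2 + 2 (base 5). Lift 6: 38. −1: 37.
[2] 37 ≡ 6^2 + 1 (base 6). Lift 7: 50. −1: 49.

6^2 + 1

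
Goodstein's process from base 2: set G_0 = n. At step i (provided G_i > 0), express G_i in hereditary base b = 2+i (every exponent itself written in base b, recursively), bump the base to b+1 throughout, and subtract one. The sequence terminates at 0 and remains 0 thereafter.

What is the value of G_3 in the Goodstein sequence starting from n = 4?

60

base 2: 4 = 2^2; at 3: 3^3 = 27; next = 26
base 3: 26 = 2·3^2 + 2·3 + 2; at 4: 2·4^2 + 2·4 + 2 = 42; next = 41
base 4: 41 = 2·4^2 + 2·4 + 1; at 5: 2·5^2 + 2·5 + 1 = 61; next = 60
base 5: 60 = 2·5^2 + 2·5; at 6: 2·6^2 + 2·6 = 84; next = 83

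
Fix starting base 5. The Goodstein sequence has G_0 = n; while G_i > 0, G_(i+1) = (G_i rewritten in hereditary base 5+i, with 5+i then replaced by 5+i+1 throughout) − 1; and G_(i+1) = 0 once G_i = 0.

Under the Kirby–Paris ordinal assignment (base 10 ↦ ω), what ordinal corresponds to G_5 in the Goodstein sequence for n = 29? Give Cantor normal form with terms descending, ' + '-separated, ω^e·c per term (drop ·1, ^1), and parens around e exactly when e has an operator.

step 0: 29 = 5^2 + 4; sub 6 for 5: 6^2 + 4; = 40; G_1 = 40−1 = 39
step 1: 39 = 6^2 + 3; sub 7 for 6: 7^2 + 3; = 52; G_2 = 52−1 = 51
step 2: 51 = 7^2 + 2; sub 8 for 7: 8^2 + 2; = 66; G_3 = 66−1 = 65
step 3: 65 = 8^2 + 1; sub 9 for 8: 9^2 + 1; = 82; G_4 = 82−1 = 81
step 4: 81 = 9^2; sub 10 for 9: 10^2; = 100; G_5 = 100−1 = 99
step 5: 99 = 9·10 + 9; sub 11 for 10: 9·11 + 9; = 108; G_6 = 108−1 = 107

ω·9 + 9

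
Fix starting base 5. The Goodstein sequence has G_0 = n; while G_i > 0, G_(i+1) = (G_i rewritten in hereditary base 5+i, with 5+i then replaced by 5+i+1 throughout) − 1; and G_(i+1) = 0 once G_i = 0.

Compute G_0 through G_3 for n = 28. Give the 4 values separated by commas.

28, 38, 50, 64

(0) 28|_5 = 5^2 + 3 ↦ 6^2 + 3|_6 = 39 ⇒ 38
(1) 38|_6 = 6^2 + 2 ↦ 7^2 + 2|_7 = 51 ⇒ 50
(2) 50|_7 = 7^2 + 1 ↦ 8^2 + 1|_8 = 65 ⇒ 64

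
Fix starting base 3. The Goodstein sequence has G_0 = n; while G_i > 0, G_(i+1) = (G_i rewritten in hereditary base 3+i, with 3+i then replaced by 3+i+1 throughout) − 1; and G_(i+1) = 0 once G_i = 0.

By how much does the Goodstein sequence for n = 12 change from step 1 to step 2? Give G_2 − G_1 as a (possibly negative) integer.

[0] 12 ≡ 3^2 + 3 (base 3). Lift 4: 20. −1: 19.
[1] 19 ≡ 4^2 + 3 (base 4). Lift 5: 28. −1: 27.

8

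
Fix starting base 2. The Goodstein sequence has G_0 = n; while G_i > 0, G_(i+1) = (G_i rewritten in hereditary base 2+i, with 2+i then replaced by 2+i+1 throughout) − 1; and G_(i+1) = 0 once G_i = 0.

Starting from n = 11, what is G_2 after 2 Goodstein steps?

1027

11 —HB2→ 2^(2 + 1) + 2 + 1 —bump→ 3^(3 + 1) + 3 + 1 = 85 —(−1)→ 84
84 —HB3→ 3^(3 + 1) + 3 —bump→ 4^(4 + 1) + 4 = 1028 —(−1)→ 1027
1027 —HB4→ 4^(4 + 1) + 3 —bump→ 5^(5 + 1) + 3 = 15628 —(−1)→ 15627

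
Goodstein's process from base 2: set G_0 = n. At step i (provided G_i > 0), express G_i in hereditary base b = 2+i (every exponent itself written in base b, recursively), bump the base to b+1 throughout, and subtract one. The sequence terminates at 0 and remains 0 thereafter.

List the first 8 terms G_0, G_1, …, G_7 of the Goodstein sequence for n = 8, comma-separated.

G_0=8  [base 2] 2^(2 + 1)  →[2↦3]→  3^(3 + 1) = 81  −1 ⇒ G_1=80
G_1=80  [base 3] 2·3^3 + 2·3^2 + 2·3 + 2  →[3↦4]→  2·4^4 + 2·4^2 + 2·4 + 2 = 554  −1 ⇒ G_2=553
G_2=553  [base 4] 2·4^4 + 2·4^2 + 2·4 + 1  →[4↦5]→  2·5^5 + 2·5^2 + 2·5 + 1 = 6311  −1 ⇒ G_3=6310
G_3=6310  [base 5] 2·5^5 + 2·5^2 + 2·5  →[5↦6]→  2·6^6 + 2·6^2 + 2·6 = 93396  −1 ⇒ G_4=93395
G_4=93395  [base 6] 2·6^6 + 2·6^2 + 6 + 5  →[6↦7]→  2·7^7 + 2·7^2 + 7 + 5 = 1647196  −1 ⇒ G_5=1647195
G_5=1647195  [base 7] 2·7^7 + 2·7^2 + 7 + 4  →[7↦8]→  2·8^8 + 2·8^2 + 8 + 4 = 33554572  −1 ⇒ G_6=33554571
G_6=33554571  [base 8] 2·8^8 + 2·8^2 + 8 + 3  →[8↦9]→  2·9^9 + 2·9^2 + 9 + 3 = 774841152  −1 ⇒ G_7=774841151

8, 80, 553, 6310, 93395, 1647195, 33554571, 774841151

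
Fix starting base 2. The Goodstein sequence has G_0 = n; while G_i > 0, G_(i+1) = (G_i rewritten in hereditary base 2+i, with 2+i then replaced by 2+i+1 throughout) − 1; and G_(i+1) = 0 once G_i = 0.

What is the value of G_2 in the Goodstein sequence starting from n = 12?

1065

i=0: 12 = 2^(2 + 1) + 2^2 (b=2); 2→3: 3^(3 + 1) + 3^3 = 108; 108−1 = 107
i=1: 107 = 3^(3 + 1) + 2·3^2 + 2·3 + 2 (b=3); 3→4: 4^(4 + 1) + 2·4^2 + 2·4 + 2 = 1066; 1066−1 = 1065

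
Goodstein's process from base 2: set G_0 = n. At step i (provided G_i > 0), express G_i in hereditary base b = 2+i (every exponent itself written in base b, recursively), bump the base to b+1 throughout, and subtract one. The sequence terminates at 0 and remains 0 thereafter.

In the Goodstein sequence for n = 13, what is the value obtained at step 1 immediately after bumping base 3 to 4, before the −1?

1280

G_0 = 13. HB_2(13) = 2^(2 + 1) + 2^2 + 1. Bump = 109. G_1 = 108.
G_1 = 108. HB_3(108) = 3^(3 + 1) + 3^3. Bump = 1280. G_2 = 1279.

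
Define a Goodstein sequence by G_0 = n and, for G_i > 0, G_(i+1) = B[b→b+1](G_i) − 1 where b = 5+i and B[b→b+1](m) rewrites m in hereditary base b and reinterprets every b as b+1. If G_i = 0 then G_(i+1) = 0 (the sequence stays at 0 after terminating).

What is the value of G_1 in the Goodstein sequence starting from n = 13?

G_0=13  [base 5] 2·5 + 3  →[5↦6]→  2·6 + 3 = 15  −1 ⇒ G_1=14
G_1=14  [base 6] 2·6 + 2  →[6↦7]→  2·7 + 2 = 16  −1 ⇒ G_2=15

14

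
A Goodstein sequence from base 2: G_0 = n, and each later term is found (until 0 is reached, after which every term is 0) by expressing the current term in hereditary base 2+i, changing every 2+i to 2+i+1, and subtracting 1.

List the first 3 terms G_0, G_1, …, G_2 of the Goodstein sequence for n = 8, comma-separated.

8, 80, 553

(0) 8|_2 = 2^(2 + 1) ↦ 3^(3 + 1)|_3 = 81 ⇒ 80
(1) 80|_3 = 2·3^3 + 2·3^2 + 2·3 + 2 ↦ 2·4^4 + 2·4^2 + 2·4 + 2|_4 = 554 ⇒ 553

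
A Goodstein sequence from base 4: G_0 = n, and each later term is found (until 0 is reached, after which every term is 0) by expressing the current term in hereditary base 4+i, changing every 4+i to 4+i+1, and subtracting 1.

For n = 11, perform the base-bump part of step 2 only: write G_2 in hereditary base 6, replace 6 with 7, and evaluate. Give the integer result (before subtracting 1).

15

(0) 11|_4 = 2·4 + 3 ↦ 2·5 + 3|_5 = 13 ⇒ 12
(1) 12|_5 = 2·5 + 2 ↦ 2·6 + 2|_6 = 14 ⇒ 13
(2) 13|_6 = 2·6 + 1 ↦ 2·7 + 1|_7 = 15 ⇒ 14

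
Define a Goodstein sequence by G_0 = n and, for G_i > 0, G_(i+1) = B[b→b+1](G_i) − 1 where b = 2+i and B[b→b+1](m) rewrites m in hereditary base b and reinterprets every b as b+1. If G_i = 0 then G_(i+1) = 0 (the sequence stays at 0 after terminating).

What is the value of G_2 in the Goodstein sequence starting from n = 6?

257

i=0: 6 = 2^2 + 2 (b=2); 2→3: 3^3 + 3 = 30; 30−1 = 29
i=1: 29 = 3^3 + 2 (b=3); 3→4: 4^4 + 2 = 258; 258−1 = 257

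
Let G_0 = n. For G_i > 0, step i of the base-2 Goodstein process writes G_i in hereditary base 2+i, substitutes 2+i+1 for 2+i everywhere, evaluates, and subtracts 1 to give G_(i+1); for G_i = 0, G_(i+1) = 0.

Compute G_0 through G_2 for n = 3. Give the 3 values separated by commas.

3, 3, 3

(0) 3|_2 = 2 + 1 ↦ 3 + 1|_3 = 4 ⇒ 3
(1) 3|_3 = 3 ↦ 4|_4 = 4 ⇒ 3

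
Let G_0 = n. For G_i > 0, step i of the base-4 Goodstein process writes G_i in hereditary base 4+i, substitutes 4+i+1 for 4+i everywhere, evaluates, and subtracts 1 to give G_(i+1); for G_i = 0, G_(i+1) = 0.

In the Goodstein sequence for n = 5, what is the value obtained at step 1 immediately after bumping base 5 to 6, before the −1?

i=0: 5 = 4 + 1 (b=4); 4→5: 5 + 1 = 6; 6−1 = 5
i=1: 5 = 5 (b=5); 5→6: 6 = 6; 6−1 = 5

6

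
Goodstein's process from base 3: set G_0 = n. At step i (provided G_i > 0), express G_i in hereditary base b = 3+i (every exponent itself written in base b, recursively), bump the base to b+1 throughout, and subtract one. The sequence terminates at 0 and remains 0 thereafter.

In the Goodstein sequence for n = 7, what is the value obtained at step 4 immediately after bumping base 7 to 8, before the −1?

step 0: 7 = 2·3 + 1; sub 4 for 3: 2·4 + 1; = 9; G_1 = 9−1 = 8
step 1: 8 = 2·4; sub 5 for 4: 2·5; = 10; G_2 = 10−1 = 9
step 2: 9 = 5 + 4; sub 6 for 5: 6 + 4; = 10; G_3 = 10−1 = 9
step 3: 9 = 6 + 3; sub 7 for 6: 7 + 3; = 10; G_4 = 10−1 = 9
step 4: 9 = 7 + 2; sub 8 for 7: 8 + 2; = 10; G_5 = 10−1 = 9

10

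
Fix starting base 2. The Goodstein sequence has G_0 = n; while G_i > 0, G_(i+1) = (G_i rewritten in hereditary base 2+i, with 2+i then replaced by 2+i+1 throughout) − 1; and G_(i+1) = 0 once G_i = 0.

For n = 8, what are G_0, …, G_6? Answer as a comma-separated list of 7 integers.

8, 80, 553, 6310, 93395, 1647195, 33554571

base 2: 8 = 2^(2 + 1); at 3: 3^(3 + 1) = 81; next = 80
base 3: 80 = 2·3^3 + 2·3^2 + 2·3 + 2; at 4: 2·4^4 + 2·4^2 + 2·4 + 2 = 554; next = 553
base 4: 553 = 2·4^4 + 2·4^2 + 2·4 + 1; at 5: 2·5^5 + 2·5^2 + 2·5 + 1 = 6311; next = 6310
base 5: 6310 = 2·5^5 + 2·5^2 + 2·5; at 6: 2·6^6 + 2·6^2 + 2·6 = 93396; next = 93395
base 6: 93395 = 2·6^6 + 2·6^2 + 6 + 5; at 7: 2·7^7 + 2·7^2 + 7 + 5 = 1647196; next = 1647195
base 7: 1647195 = 2·7^7 + 2·7^2 + 7 + 4; at 8: 2·8^8 + 2·8^2 + 8 + 4 = 33554572; next = 33554571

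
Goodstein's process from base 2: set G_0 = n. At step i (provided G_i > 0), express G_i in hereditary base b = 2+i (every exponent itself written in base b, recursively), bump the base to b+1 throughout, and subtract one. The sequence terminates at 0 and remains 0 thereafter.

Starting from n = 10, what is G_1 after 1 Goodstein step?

G_0 = 10. HB_2(10) = 2^(2 + 1) + 2. Bump = 84. G_1 = 83.
G_1 = 83. HB_3(83) = 3^(3 + 1) + 2. Bump = 1026. G_2 = 1025.

83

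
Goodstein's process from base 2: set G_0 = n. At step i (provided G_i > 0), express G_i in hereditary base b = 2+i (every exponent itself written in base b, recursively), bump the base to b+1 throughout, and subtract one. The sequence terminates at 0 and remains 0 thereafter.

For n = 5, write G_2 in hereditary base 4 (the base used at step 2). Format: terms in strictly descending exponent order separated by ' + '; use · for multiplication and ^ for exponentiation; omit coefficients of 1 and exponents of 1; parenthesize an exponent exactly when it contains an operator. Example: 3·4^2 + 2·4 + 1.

3·4^3 + 3·4^2 + 3·4 + 3

G_0 = 5. HB_2(5) = 2^2 + 1. Bump = 28. G_1 = 27.
G_1 = 27. HB_3(27) = 3^3. Bump = 256. G_2 = 255.
G_2 = 255. HB_4(255) = 3·4^3 + 3·4^2 + 3·4 + 3. Bump = 468. G_3 = 467.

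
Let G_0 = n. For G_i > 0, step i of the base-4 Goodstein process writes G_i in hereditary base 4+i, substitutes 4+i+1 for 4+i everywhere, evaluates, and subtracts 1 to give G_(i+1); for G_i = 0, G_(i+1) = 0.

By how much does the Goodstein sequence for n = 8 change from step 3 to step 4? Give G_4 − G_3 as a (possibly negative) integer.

0

step 0: 8 = 2·4; sub 5 for 4: 2·5; = 10; G_1 = 10−1 = 9
step 1: 9 = 5 + 4; sub 6 for 5: 6 + 4; = 10; G_2 = 10−1 = 9
step 2: 9 = 6 + 3; sub 7 for 6: 7 + 3; = 10; G_3 = 10−1 = 9
step 3: 9 = 7 + 2; sub 8 for 7: 8 + 2; = 10; G_4 = 10−1 = 9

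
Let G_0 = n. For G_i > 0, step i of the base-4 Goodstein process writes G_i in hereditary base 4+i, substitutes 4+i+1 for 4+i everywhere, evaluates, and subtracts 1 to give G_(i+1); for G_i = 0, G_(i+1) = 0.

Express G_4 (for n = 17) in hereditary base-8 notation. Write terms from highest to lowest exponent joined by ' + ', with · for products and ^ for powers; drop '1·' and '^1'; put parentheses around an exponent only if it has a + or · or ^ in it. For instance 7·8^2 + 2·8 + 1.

5·8 + 3

G_0 = 17. HB_4(17) = 4^2 + 1. Bump = 26. G_1 = 25.
G_1 = 25. HB_5(25) = 5^2. Bump = 36. G_2 = 35.
G_2 = 35. HB_6(35) = 5·6 + 5. Bump = 40. G_3 = 39.
G_3 = 39. HB_7(39) = 5·7 + 4. Bump = 44. G_4 = 43.
G_4 = 43. HB_8(43) = 5·8 + 3. Bump = 48. G_5 = 47.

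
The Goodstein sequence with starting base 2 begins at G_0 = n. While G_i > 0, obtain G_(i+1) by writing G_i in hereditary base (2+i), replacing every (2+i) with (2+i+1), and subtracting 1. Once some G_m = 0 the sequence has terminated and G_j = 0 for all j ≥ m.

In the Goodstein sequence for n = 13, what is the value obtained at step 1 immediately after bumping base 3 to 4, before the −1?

G_0 = 13. HB_2(13) = 2^(2 + 1) + 2^2 + 1. Bump = 109. G_1 = 108.
G_1 = 108. HB_3(108) = 3^(3 + 1) + 3^3. Bump = 1280. G_2 = 1279.

1280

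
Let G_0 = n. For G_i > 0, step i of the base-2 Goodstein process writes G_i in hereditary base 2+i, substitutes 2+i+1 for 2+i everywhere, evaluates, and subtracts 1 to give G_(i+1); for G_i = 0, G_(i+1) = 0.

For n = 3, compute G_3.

G_0 = 3. HB_2(3) = 2 + 1. Bump = 4. G_1 = 3.
G_1 = 3. HB_3(3) = 3. Bump = 4. G_2 = 3.
G_2 = 3. HB_4(3) = 3. Bump = 3. G_3 = 2.
G_3 = 2. HB_5(2) = 2. Bump = 2. G_4 = 1.

2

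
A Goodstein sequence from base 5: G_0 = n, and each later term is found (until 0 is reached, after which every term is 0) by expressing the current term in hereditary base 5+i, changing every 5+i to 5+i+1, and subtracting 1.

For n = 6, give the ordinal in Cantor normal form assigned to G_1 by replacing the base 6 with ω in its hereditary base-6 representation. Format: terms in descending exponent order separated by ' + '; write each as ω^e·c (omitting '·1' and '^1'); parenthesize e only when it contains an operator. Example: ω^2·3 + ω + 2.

i=0: 6 = 5 + 1 (b=5); 5→6: 6 + 1 = 7; 7−1 = 6
i=1: 6 = 6 (b=6); 6→7: 7 = 7; 7−1 = 6

ω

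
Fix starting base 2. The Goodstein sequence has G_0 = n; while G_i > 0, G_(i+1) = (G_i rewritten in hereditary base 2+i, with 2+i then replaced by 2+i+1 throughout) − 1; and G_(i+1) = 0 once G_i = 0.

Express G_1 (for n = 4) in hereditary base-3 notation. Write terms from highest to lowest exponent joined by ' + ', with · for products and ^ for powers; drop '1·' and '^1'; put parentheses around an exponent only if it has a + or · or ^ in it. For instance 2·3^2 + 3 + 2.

i=0: 4 = 2^2 (b=2); 2→3: 3^3 = 27; 27−1 = 26
i=1: 26 = 2·3^2 + 2·3 + 2 (b=3); 3→4: 2·4^2 + 2·4 + 2 = 42; 42−1 = 41

2·3^2 + 2·3 + 2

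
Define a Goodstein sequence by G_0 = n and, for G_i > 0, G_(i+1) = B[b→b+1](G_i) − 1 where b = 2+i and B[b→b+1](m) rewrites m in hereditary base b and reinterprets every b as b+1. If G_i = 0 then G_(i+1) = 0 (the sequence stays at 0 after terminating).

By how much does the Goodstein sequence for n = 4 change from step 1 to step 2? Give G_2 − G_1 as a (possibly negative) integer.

base 2: 4 = 2^2; at 3: 3^3 = 27; next = 26
base 3: 26 = 2·3^2 + 2·3 + 2; at 4: 2·4^2 + 2·4 + 2 = 42; next = 41

15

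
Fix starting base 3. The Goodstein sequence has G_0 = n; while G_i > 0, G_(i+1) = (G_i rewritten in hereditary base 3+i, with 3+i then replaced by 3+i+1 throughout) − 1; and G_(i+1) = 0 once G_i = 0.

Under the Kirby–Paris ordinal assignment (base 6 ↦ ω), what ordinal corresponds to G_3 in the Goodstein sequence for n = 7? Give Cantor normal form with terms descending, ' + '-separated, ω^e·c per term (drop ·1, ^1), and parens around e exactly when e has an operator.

(0) 7|_3 = 2·3 + 1 ↦ 2·4 + 1|_4 = 9 ⇒ 8
(1) 8|_4 = 2·4 ↦ 2·5|_5 = 10 ⇒ 9
(2) 9|_5 = 5 + 4 ↦ 6 + 4|_6 = 10 ⇒ 9
(3) 9|_6 = 6 + 3 ↦ 7 + 3|_7 = 10 ⇒ 9

ω + 3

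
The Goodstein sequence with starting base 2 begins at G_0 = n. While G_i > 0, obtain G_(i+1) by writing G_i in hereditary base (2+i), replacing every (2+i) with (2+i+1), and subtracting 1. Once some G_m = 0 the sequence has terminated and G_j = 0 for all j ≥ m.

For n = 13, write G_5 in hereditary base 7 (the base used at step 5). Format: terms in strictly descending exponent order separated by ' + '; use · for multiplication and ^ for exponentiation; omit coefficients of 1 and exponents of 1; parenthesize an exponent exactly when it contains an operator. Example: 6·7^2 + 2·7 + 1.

step 0: 13 = 2^(2 + 1) + 2^2 + 1; sub 3 for 2: 3^(3 + 1) + 3^3 + 1; = 109; G_1 = 109−1 = 108
step 1: 108 = 3^(3 + 1) + 3^3; sub 4 for 3: 4^(4 + 1) + 4^4; = 1280; G_2 = 1280−1 = 1279
step 2: 1279 = 4^(4 + 1) + 3·4^3 + 3·4^2 + 3·4 + 3; sub 5 for 4: 5^(5 + 1) + 3·5^3 + 3·5^2 + 3·5 + 3; = 16093; G_3 = 16093−1 = 16092
step 3: 16092 = 5^(5 + 1) + 3·5^3 + 3·5^2 + 3·5 + 2; sub 6 for 5: 6^(6 + 1) + 3·6^3 + 3·6^2 + 3·6 + 2; = 280712; G_4 = 280712−1 = 280711
step 4: 280711 = 6^(6 + 1) + 3·6^3 + 3·6^2 + 3·6 + 1; sub 7 for 6: 7^(7 + 1) + 3·7^3 + 3·7^2 + 3·7 + 1; = 5765999; G_5 = 5765999−1 = 5765998
step 5: 5765998 = 7^(7 + 1) + 3·7^3 + 3·7^2 + 3·7; sub 8 for 7: 8^(8 + 1) + 3·8^3 + 3·8^2 + 3·8; = 134219480; G_6 = 134219480−1 = 134219479

7^(7 + 1) + 3·7^3 + 3·7^2 + 3·7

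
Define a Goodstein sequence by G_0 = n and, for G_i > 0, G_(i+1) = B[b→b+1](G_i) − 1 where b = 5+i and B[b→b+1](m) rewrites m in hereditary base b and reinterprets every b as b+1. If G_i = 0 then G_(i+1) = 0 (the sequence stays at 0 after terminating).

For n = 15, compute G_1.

17

G_0=15  [base 5] 3·5  →[5↦6]→  3·6 = 18  −1 ⇒ G_1=17
G_1=17  [base 6] 2·6 + 5  →[6↦7]→  2·7 + 5 = 19  −1 ⇒ G_2=18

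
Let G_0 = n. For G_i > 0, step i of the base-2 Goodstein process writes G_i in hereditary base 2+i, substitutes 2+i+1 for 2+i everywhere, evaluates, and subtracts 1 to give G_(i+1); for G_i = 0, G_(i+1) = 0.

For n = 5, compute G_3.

i=0: 5 = 2^2 + 1 (b=2); 2→3: 3^3 + 1 = 28; 28−1 = 27
i=1: 27 = 3^3 (b=3); 3→4: 4^4 = 256; 256−1 = 255
i=2: 255 = 3·4^3 + 3·4^2 + 3·4 + 3 (b=4); 4→5: 3·5^3 + 3·5^2 + 3·5 + 3 = 468; 468−1 = 467
i=3: 467 = 3·5^3 + 3·5^2 + 3·5 + 2 (b=5); 5→6: 3·6^3 + 3·6^2 + 3·6 + 2 = 776; 776−1 = 775

467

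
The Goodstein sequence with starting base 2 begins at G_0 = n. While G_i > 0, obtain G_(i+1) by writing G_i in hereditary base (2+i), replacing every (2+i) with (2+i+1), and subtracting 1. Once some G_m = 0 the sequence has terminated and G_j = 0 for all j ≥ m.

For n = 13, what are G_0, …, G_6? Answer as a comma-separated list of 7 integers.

13, 108, 1279, 16092, 280711, 5765998, 134219479

i=0: 13 = 2^(2 + 1) + 2^2 + 1 (b=2); 2→3: 3^(3 + 1) + 3^3 + 1 = 109; 109−1 = 108
i=1: 108 = 3^(3 + 1) + 3^3 (b=3); 3→4: 4^(4 + 1) + 4^4 = 1280; 1280−1 = 1279
i=2: 1279 = 4^(4 + 1) + 3·4^3 + 3·4^2 + 3·4 + 3 (b=4); 4→5: 5^(5 + 1) + 3·5^3 + 3·5^2 + 3·5 + 3 = 16093; 16093−1 = 16092
i=3: 16092 = 5^(5 + 1) + 3·5^3 + 3·5^2 + 3·5 + 2 (b=5); 5→6: 6^(6 + 1) + 3·6^3 + 3·6^2 + 3·6 + 2 = 280712; 280712−1 = 280711
i=4: 280711 = 6^(6 + 1) + 3·6^3 + 3·6^2 + 3·6 + 1 (b=6); 6→7: 7^(7 + 1) + 3·7^3 + 3·7^2 + 3·7 + 1 = 5765999; 5765999−1 = 5765998
i=5: 5765998 = 7^(7 + 1) + 3·7^3 + 3·7^2 + 3·7 (b=7); 7→8: 8^(8 + 1) + 3·8^3 + 3·8^2 + 3·8 = 134219480; 134219480−1 = 134219479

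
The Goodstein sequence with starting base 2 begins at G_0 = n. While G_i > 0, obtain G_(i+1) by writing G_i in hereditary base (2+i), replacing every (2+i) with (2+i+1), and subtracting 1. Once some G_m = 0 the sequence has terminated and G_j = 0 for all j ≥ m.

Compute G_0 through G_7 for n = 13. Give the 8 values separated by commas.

13, 108, 1279, 16092, 280711, 5765998, 134219479, 3486786855

[0] 13 ≡ 2^(2 + 1) + 2^2 + 1 (base 2). Lift 3: 109. −1: 108.
[1] 108 ≡ 3^(3 + 1) + 3^3 (base 3). Lift 4: 1280. −1: 1279.
[2] 1279 ≡ 4^(4 + 1) + 3·4^3 + 3·4^2 + 3·4 + 3 (base 4). Lift 5: 16093. −1: 16092.
[3] 16092 ≡ 5^(5 + 1) + 3·5^3 + 3·5^2 + 3·5 + 2 (base 5). Lift 6: 280712. −1: 280711.
[4] 280711 ≡ 6^(6 + 1) + 3·6^3 + 3·6^2 + 3·6 + 1 (base 6). Lift 7: 5765999. −1: 5765998.
[5] 5765998 ≡ 7^(7 + 1) + 3·7^3 + 3·7^2 + 3·7 (base 7). Lift 8: 134219480. −1: 134219479.
[6] 134219479 ≡ 8^(8 + 1) + 3·8^3 + 3·8^2 + 2·8 + 7 (base 8). Lift 9: 3486786856. −1: 3486786855.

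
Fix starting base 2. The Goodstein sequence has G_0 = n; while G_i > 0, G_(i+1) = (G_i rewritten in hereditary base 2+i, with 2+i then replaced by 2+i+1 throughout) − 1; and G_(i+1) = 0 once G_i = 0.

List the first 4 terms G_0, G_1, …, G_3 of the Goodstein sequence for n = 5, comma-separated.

step 0: 5 = 2^2 + 1; sub 3 for 2: 3^3 + 1; = 28; G_1 = 28−1 = 27
step 1: 27 = 3^3; sub 4 for 3: 4^4; = 256; G_2 = 256−1 = 255
step 2: 255 = 3·4^3 + 3·4^2 + 3·4 + 3; sub 5 for 4: 3·5^3 + 3·5^2 + 3·5 + 3; = 468; G_3 = 468−1 = 467

5, 27, 255, 467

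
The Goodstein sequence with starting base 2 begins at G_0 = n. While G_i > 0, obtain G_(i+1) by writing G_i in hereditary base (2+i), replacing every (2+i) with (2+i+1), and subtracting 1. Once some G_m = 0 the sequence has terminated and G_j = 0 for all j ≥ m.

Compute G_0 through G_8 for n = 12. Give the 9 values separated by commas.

G_0 = 12. HB_2(12) = 2^(2 + 1) + 2^2. Bump = 108. G_1 = 107.
G_1 = 107. HB_3(107) = 3^(3 + 1) + 2·3^2 + 2·3 + 2. Bump = 1066. G_2 = 1065.
G_2 = 1065. HB_4(1065) = 4^(4 + 1) + 2·4^2 + 2·4 + 1. Bump = 15686. G_3 = 15685.
G_3 = 15685. HB_5(15685) = 5^(5 + 1) + 2·5^2 + 2·5. Bump = 280020. G_4 = 280019.
G_4 = 280019. HB_6(280019) = 6^(6 + 1) + 2·6^2 + 6 + 5. Bump = 5764911. G_5 = 5764910.
G_5 = 5764910. HB_7(5764910) = 7^(7 + 1) + 2·7^2 + 7 + 4. Bump = 134217868. G_6 = 134217867.
G_6 = 134217867. HB_8(134217867) = 8^(8 + 1) + 2·8^2 + 8 + 3. Bump = 3486784575. G_7 = 3486784574.
G_7 = 3486784574. HB_9(3486784574) = 9^(9 + 1) + 2·9^2 + 9 + 2. Bump = 100000000212. G_8 = 100000000211.

12, 107, 1065, 15685, 280019, 5764910, 134217867, 3486784574, 100000000211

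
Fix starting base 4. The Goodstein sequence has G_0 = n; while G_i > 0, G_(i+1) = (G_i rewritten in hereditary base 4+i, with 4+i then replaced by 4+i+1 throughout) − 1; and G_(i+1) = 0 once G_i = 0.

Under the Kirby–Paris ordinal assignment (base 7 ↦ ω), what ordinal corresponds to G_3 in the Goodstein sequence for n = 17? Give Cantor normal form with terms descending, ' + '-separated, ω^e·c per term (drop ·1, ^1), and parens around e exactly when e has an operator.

i=0: 17 = 4^2 + 1 (b=4); 4→5: 5^2 + 1 = 26; 26−1 = 25
i=1: 25 = 5^2 (b=5); 5→6: 6^2 = 36; 36−1 = 35
i=2: 35 = 5·6 + 5 (b=6); 6→7: 5·7 + 5 = 40; 40−1 = 39
i=3: 39 = 5·7 + 4 (b=7); 7→8: 5·8 + 4 = 44; 44−1 = 43

ω·5 + 4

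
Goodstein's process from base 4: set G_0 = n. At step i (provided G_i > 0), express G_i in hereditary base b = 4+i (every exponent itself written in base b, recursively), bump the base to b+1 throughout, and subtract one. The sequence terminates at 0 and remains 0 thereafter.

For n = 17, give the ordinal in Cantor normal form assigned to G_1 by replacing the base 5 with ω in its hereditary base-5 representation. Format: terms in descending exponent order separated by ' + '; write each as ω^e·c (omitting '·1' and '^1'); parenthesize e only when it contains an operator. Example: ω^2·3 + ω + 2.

i=0: 17 = 4^2 + 1 (b=4); 4→5: 5^2 + 1 = 26; 26−1 = 25
i=1: 25 = 5^2 (b=5); 5→6: 6^2 = 36; 36−1 = 35

ω^2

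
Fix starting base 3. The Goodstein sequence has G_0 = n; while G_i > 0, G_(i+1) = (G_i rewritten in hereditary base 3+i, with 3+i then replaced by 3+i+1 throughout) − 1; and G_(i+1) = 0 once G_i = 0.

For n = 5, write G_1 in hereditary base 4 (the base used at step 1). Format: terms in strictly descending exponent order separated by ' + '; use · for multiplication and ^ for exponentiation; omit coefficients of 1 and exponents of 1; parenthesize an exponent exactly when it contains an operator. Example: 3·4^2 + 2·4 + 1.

4 + 1

step 0: 5 = 3 + 2; sub 4 for 3: 4 + 2; = 6; G_1 = 6−1 = 5
step 1: 5 = 4 + 1; sub 5 for 4: 5 + 1; = 6; G_2 = 6−1 = 5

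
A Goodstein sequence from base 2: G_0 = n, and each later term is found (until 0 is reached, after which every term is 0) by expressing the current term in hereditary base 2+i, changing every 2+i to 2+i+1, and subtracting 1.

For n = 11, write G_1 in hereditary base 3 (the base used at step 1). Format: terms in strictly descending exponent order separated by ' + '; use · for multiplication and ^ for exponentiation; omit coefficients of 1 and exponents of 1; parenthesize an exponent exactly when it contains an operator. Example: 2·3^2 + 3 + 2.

3^(3 + 1) + 3

step 0: 11 = 2^(2 + 1) + 2 + 1; sub 3 for 2: 3^(3 + 1) + 3 + 1; = 85; G_1 = 85−1 = 84
step 1: 84 = 3^(3 + 1) + 3; sub 4 for 3: 4^(4 + 1) + 4; = 1028; G_2 = 1028−1 = 1027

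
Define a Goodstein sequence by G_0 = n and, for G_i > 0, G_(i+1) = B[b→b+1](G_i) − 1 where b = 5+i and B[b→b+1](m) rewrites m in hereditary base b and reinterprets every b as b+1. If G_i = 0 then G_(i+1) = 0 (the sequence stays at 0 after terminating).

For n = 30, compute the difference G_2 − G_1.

12

i=0: 30 = 5^2 + 5 (b=5); 5→6: 6^2 + 6 = 42; 42−1 = 41
i=1: 41 = 6^2 + 5 (b=6); 6→7: 7^2 + 5 = 54; 54−1 = 53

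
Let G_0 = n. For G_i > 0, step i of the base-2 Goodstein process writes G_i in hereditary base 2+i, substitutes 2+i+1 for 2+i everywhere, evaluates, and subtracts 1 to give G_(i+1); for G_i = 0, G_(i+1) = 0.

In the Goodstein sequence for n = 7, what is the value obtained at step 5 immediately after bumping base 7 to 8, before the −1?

16777216

base 2: 7 = 2^2 + 2 + 1; at 3: 3^3 + 3 + 1 = 31; next = 30
base 3: 30 = 3^3 + 3; at 4: 4^4 + 4 = 260; next = 259
base 4: 259 = 4^4 + 3; at 5: 5^5 + 3 = 3128; next = 3127
base 5: 3127 = 5^5 + 2; at 6: 6^6 + 2 = 46658; next = 46657
base 6: 46657 = 6^6 + 1; at 7: 7^7 + 1 = 823544; next = 823543
base 7: 823543 = 7^7; at 8: 8^8 = 16777216; next = 16777215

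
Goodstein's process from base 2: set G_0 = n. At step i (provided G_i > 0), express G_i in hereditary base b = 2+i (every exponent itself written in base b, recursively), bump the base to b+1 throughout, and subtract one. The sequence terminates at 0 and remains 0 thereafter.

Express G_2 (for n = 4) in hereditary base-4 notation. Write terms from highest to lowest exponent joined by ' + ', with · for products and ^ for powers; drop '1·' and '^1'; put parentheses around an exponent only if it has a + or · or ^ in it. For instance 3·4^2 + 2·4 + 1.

step 0: 4 = 2^2; sub 3 for 2: 3^3; = 27; G_1 = 27−1 = 26
step 1: 26 = 2·3^2 + 2·3 + 2; sub 4 for 3: 2·4^2 + 2·4 + 2; = 42; G_2 = 42−1 = 41

2·4^2 + 2·4 + 1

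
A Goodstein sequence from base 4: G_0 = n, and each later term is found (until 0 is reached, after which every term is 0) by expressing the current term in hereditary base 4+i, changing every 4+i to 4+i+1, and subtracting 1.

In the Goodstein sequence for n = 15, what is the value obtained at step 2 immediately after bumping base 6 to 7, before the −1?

22

base 4: 15 = 3·4 + 3; at 5: 3·5 + 3 = 18; next = 17
base 5: 17 = 3·5 + 2; at 6: 3·6 + 2 = 20; next = 19
base 6: 19 = 3·6 + 1; at 7: 3·7 + 1 = 22; next = 21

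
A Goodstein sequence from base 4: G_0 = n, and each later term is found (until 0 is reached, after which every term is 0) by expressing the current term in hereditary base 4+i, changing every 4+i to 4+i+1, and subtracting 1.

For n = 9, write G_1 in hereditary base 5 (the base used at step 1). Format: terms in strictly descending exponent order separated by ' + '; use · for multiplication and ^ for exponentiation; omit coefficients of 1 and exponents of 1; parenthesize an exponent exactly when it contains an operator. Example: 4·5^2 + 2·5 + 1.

2·5

i=0: 9 = 2·4 + 1 (b=4); 4→5: 2·5 + 1 = 11; 11−1 = 10
i=1: 10 = 2·5 (b=5); 5→6: 2·6 = 12; 12−1 = 11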